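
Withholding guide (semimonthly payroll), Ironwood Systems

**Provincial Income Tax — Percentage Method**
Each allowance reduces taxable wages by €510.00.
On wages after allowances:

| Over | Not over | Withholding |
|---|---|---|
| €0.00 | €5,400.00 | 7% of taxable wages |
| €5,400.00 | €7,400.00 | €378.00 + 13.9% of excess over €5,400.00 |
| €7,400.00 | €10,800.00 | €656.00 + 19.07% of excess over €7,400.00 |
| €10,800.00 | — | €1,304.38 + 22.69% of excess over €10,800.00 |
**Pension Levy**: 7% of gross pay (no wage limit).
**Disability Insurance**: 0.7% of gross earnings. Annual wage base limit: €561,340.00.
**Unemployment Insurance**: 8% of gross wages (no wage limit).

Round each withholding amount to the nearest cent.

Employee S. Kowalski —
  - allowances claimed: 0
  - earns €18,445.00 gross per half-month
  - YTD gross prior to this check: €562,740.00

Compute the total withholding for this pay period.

Provincial Income Tax: taxable = €18,445.00
  €1,304.38 + 22.69% × (€18,445.00 − €10,800.00) = €1,304.38 + 22.69% × €7,645.00 = €3,039.03
Pension Levy: 7% × €18,445.00 = €1,291.15
Disability Insurance: YTD €562,740.00 ≥ cap €561,340.00 → €0.00
Unemployment Insurance: 8% × €18,445.00 = €1,475.60
Total: €3,039.03 + €1,291.15 + €0.00 + €1,475.60 = €5,805.78

€5,805.78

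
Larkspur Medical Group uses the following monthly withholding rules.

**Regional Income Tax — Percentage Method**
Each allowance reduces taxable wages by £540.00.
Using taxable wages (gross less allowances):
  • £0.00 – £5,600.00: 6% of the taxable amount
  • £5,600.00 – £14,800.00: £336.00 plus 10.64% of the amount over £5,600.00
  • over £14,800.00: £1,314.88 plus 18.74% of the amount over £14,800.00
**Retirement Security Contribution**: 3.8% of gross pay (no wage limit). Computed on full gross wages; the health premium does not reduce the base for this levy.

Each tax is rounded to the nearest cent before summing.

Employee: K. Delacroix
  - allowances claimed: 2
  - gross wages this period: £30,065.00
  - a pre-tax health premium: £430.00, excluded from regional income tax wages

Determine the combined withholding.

Regional Income Tax: taxable = £30,065.00 − £430.00 − 2×£540.00 = £28,555.00
  £1,314.88 + 18.74% × (£28,555.00 − £14,800.00) = £1,314.88 + 18.74% × £13,755.00 = £3,892.57
Retirement Security Contribution: 3.8% × £30,065.00 = £1,142.47
Total: £3,892.57 + £1,142.47 = £5,035.04

£5,035.04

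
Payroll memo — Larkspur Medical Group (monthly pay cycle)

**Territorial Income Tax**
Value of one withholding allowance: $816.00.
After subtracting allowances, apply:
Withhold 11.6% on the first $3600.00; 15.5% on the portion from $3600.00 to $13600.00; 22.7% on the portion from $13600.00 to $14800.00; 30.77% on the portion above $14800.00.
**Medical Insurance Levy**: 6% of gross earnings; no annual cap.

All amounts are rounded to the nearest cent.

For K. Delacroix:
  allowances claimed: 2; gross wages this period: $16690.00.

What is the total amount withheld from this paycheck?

$3320.79

Territorial Income Tax: taxable = $16690.00 − 2×$816.00 = $15058.00
  $2240.00 + 30.77% × ($15058.00 − $14800.00) = $2240.00 + 30.77% × $258.00 = $2319.39
Medical Insurance Levy: 6% × $16690.00 = $1001.40
Total: $2319.39 + $1001.40 = $3320.79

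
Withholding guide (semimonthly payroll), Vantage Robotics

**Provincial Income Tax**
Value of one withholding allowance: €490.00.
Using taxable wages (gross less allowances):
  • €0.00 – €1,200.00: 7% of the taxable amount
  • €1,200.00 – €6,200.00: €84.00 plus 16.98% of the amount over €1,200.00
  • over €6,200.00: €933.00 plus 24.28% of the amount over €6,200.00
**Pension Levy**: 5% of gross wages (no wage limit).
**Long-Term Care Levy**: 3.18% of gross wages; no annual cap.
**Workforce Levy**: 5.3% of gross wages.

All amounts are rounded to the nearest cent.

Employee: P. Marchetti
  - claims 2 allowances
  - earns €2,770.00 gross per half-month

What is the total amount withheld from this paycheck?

Provincial Income Tax: taxable = €2,770.00 − 2×€490.00 = €1,790.00
  €84.00 + 16.98% × (€1,790.00 − €1,200.00) = €84.00 + 16.98% × €590.00 = €184.18
Pension Levy: 5% × €2,770.00 = €138.50
Long-Term Care Levy: 3.18% × €2,770.00 = €88.09
Workforce Levy: 5.3% × €2,770.00 = €146.81
Total: €184.18 + €138.50 + €88.09 + €146.81 = €557.58

€557.58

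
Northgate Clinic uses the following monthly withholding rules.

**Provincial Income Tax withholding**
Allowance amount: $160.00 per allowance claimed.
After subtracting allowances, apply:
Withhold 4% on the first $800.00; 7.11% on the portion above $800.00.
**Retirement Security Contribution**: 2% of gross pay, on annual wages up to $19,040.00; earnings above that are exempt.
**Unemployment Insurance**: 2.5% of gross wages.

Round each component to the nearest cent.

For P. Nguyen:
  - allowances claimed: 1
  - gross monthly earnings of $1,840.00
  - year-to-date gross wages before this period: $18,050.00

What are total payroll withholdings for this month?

Provincial Income Tax: taxable = $1,840.00 − 1×$160.00 = $1,680.00
  $32.00 + 7.11% × ($1,680.00 − $800.00) = $32.00 + 7.11% × $880.00 = $94.57
Retirement Security Contribution: cap $19,040.00 − YTD $18,050.00 = $990.00 subject; 2% × $990.00 = $19.80
Unemployment Insurance: 2.5% × $1,840.00 = $46.00
Total: $94.57 + $19.80 + $46.00 = $160.37

$160.37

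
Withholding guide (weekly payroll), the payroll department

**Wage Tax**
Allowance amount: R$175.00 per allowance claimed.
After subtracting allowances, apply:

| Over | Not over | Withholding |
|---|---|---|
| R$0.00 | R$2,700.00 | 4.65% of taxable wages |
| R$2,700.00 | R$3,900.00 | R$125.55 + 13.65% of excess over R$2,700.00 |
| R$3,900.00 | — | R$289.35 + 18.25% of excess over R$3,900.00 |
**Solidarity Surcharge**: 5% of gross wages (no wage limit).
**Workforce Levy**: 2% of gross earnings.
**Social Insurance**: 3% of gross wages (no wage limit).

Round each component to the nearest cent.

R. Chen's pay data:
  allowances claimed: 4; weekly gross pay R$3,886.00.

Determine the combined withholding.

Wage Tax: taxable = R$3,886.00 − 4×R$175.00 = R$3,186.00
  R$125.55 + 13.65% × (R$3,186.00 − R$2,700.00) = R$125.55 + 13.65% × R$486.00 = R$191.89
Solidarity Surcharge: 5% × R$3,886.00 = R$194.30
Workforce Levy: 2% × R$3,886.00 = R$77.72
Social Insurance: 3% × R$3,886.00 = R$116.58
Total: R$191.89 + R$194.30 + R$77.72 + R$116.58 = R$580.49

R$580.49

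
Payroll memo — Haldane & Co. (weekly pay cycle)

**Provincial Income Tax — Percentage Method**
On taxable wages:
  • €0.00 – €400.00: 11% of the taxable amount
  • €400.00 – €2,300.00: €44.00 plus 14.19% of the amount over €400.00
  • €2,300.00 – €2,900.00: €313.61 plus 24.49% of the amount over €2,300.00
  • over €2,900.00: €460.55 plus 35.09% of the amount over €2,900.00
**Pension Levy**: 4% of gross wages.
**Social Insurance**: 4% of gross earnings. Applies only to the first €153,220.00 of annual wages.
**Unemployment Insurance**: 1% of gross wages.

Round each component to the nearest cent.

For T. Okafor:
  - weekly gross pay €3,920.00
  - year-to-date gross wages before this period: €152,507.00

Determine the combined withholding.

€1,042.99

Provincial Income Tax: taxable = €3,920.00
  €460.55 + 35.09% × (€3,920.00 − €2,900.00) = €460.55 + 35.09% × €1,020.00 = €818.47
Pension Levy: 4% × €3,920.00 = €156.80
Social Insurance: cap €153,220.00 − YTD €152,507.00 = €713.00 subject; 4% × €713.00 = €28.52
Unemployment Insurance: 1% × €3,920.00 = €39.20
Total: €818.47 + €156.80 + €28.52 + €39.20 = €1,042.99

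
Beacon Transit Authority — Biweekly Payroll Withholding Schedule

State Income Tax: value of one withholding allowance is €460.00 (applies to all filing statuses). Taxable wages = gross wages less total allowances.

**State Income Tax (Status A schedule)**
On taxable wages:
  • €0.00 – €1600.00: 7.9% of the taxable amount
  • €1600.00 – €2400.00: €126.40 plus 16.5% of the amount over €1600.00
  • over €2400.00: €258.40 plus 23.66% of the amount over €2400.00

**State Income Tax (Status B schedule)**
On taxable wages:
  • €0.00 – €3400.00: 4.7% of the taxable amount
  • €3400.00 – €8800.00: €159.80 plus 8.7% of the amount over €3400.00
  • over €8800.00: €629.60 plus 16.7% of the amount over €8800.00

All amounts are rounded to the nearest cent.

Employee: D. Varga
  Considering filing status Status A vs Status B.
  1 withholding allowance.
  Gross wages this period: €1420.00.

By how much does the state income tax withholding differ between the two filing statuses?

€30.72

State Income Tax (Status A): taxable = €1420.00 − 1×€460.00 = €960.00
  7.9% × €960.00 = €75.84
State Income Tax (Status B): taxable = €1420.00 − 1×€460.00 = €960.00
  4.7% × €960.00 = €45.12
Difference: |€75.84 − €45.12| = €30.72 (higher under Status A)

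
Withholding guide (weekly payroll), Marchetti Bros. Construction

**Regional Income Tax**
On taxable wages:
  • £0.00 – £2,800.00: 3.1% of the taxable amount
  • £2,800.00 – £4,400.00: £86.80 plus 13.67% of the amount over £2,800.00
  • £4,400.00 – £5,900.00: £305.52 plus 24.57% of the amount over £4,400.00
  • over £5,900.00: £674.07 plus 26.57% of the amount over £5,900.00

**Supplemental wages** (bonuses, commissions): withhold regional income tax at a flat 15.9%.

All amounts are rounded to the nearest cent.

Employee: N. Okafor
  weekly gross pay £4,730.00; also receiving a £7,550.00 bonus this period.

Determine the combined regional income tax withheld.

£1,587.05

Regional Income Tax: taxable = £4,730.00
  £305.52 + 24.57% × (£4,730.00 − £4,400.00) = £305.52 + 24.57% × £330.00 = £386.60
Supplemental (15.9% flat on bonus): 15.9% × £7,550.00 = £1,200.45
Total regional income tax: £386.60 + £1,200.45 = £1,587.05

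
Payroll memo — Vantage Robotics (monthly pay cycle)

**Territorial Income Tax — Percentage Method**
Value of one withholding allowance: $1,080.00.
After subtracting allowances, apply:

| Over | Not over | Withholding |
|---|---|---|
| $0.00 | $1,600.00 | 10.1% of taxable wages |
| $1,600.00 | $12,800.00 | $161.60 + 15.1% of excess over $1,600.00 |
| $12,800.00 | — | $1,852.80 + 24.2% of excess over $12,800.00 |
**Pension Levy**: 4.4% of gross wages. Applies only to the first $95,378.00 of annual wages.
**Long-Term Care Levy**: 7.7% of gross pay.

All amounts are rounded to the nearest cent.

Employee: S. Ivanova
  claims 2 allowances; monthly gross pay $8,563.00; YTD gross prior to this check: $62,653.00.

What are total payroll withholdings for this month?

$1,922.97

Territorial Income Tax: taxable = $8,563.00 − 2×$1,080.00 = $6,403.00
  $161.60 + 15.1% × ($6,403.00 − $1,600.00) = $161.60 + 15.1% × $4,803.00 = $886.85
Pension Levy: 4.4% × $8,563.00 = $376.77
Long-Term Care Levy: 7.7% × $8,563.00 = $659.35
Total: $886.85 + $376.77 + $659.35 = $1,922.97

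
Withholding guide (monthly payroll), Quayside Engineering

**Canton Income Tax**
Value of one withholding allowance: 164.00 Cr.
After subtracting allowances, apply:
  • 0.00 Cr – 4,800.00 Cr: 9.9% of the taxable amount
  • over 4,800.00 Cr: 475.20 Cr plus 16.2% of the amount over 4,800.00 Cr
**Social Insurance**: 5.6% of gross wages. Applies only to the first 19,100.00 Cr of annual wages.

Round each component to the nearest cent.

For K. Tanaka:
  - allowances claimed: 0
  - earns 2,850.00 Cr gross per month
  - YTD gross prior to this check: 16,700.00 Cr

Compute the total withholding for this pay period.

416.55 Cr

Canton Income Tax: taxable = 2,850.00 Cr
  9.9% × 2,850.00 Cr = 282.15 Cr
Social Insurance: cap 19,100.00 Cr − YTD 16,700.00 Cr = 2,400.00 Cr subject; 5.6% × 2,400.00 Cr = 134.40 Cr
Total: 282.15 Cr + 134.40 Cr = 416.55 Cr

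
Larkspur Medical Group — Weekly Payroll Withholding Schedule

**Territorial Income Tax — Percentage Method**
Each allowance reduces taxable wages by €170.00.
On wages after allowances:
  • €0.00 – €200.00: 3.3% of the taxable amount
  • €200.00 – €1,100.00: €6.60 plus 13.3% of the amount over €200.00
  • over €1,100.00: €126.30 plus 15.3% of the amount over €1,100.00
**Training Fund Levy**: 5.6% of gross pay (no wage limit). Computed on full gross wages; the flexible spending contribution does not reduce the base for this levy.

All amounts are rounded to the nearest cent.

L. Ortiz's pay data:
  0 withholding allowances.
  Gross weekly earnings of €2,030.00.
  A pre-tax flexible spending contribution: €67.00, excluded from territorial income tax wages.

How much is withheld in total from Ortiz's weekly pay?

Territorial Income Tax: taxable = €2,030.00 − €67.00 = €1,963.00
  €126.30 + 15.3% × (€1,963.00 − €1,100.00) = €126.30 + 15.3% × €863.00 = €258.34
Training Fund Levy: 5.6% × €2,030.00 = €113.68
Total: €258.34 + €113.68 = €372.02

€372.02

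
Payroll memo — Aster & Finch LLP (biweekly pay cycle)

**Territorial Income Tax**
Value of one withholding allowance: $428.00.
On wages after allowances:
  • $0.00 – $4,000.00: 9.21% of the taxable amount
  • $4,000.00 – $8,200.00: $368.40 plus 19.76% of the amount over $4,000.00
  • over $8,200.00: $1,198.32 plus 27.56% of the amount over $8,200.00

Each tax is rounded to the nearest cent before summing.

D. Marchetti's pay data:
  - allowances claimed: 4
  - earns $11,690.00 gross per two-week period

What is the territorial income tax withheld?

$1,688.34

Territorial Income Tax: taxable = $11,690.00 − 4×$428.00 = $9,978.00
  $1,198.32 + 27.56% × ($9,978.00 − $8,200.00) = $1,198.32 + 27.56% × $1,778.00 = $1,688.34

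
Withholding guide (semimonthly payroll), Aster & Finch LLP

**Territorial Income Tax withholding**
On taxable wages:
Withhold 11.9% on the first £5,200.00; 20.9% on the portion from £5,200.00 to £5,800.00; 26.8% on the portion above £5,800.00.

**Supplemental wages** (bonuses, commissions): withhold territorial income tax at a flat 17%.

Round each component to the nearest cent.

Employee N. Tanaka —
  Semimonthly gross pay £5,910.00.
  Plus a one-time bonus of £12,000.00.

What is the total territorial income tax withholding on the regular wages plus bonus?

Territorial Income Tax: taxable = £5,910.00
  £744.20 + 26.8% × (£5,910.00 − £5,800.00) = £744.20 + 26.8% × £110.00 = £773.68
Supplemental (17% flat on bonus): 17% × £12,000.00 = £2,040.00
Total territorial income tax: £773.68 + £2,040.00 = £2,813.68

£2,813.68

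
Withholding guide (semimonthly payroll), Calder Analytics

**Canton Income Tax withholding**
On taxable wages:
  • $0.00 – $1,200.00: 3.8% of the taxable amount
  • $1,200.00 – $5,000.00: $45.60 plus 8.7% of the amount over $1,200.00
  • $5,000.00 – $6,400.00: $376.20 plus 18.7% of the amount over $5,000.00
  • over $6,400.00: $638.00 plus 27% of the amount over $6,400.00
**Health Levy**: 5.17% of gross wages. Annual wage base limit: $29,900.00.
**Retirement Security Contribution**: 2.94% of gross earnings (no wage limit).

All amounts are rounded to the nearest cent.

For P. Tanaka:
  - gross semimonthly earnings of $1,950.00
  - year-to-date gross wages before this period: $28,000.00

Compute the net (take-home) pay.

Canton Income Tax: taxable = $1,950.00
  $45.60 + 8.7% × ($1,950.00 − $1,200.00) = $45.60 + 8.7% × $750.00 = $110.85
Health Levy: cap $29,900.00 − YTD $28,000.00 = $1,900.00 subject; 5.17% × $1,900.00 = $98.23
Retirement Security Contribution: 2.94% × $1,950.00 = $57.33
Total withheld: $110.85 + $98.23 + $57.33 = $266.41
Net pay: $1,950.00 − $266.41 = $1,683.59

$1,683.59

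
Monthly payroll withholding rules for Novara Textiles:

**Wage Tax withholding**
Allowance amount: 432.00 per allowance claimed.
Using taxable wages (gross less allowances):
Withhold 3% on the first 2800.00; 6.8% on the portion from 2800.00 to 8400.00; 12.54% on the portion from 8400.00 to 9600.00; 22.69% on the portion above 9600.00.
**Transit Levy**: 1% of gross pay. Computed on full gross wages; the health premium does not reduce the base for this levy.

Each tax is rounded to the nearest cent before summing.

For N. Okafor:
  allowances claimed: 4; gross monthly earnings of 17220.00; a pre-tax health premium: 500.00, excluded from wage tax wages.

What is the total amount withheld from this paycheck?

2010.92

Wage Tax: taxable = 17220.00 − 500.00 − 4×432.00 = 14992.00
  615.28 + 22.69% × (14992.00 − 9600.00) = 615.28 + 22.69% × 5392.00 = 1838.72
Transit Levy: 1% × 17220.00 = 172.20
Total: 1838.72 + 172.20 = 2010.92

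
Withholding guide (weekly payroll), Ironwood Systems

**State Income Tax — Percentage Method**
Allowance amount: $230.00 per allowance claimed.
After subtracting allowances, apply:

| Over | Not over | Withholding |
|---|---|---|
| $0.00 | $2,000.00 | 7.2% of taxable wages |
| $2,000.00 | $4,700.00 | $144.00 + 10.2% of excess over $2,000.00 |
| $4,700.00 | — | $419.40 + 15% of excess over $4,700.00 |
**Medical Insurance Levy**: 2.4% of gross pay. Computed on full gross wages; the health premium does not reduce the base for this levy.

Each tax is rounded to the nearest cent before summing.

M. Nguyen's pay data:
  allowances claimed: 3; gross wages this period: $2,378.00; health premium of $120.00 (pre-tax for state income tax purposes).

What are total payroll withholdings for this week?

State Income Tax: taxable = $2,378.00 − $120.00 − 3×$230.00 = $1,568.00
  7.2% × $1,568.00 = $112.90
Medical Insurance Levy: 2.4% × $2,378.00 = $57.07
Total: $112.90 + $57.07 = $169.97

$169.97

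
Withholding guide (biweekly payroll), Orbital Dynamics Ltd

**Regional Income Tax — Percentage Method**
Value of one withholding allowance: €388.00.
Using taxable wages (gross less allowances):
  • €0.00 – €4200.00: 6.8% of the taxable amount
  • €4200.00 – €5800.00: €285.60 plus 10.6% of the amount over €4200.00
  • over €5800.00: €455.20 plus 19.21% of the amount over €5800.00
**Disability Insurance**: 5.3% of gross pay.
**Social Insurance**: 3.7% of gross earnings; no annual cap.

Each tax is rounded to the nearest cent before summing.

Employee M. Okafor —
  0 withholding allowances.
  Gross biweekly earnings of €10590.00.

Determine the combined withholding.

Regional Income Tax: taxable = €10590.00
  €455.20 + 19.21% × (€10590.00 − €5800.00) = €455.20 + 19.21% × €4790.00 = €1375.36
Disability Insurance: 5.3% × €10590.00 = €561.27
Social Insurance: 3.7% × €10590.00 = €391.83
Total: €1375.36 + €561.27 + €391.83 = €2328.46

€2328.46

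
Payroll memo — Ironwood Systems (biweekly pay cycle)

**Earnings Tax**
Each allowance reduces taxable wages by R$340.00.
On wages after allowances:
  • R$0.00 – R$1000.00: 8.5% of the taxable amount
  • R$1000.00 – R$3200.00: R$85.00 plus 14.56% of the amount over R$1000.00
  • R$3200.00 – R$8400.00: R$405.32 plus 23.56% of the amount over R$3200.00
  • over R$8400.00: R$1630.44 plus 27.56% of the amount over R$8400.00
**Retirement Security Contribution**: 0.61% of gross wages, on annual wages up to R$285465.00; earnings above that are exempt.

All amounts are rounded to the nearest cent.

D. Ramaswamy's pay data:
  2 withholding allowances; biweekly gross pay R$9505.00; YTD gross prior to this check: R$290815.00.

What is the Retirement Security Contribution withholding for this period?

Retirement Security Contribution: YTD R$290815.00 ≥ cap R$285465.00 → R$0.00

R$0.00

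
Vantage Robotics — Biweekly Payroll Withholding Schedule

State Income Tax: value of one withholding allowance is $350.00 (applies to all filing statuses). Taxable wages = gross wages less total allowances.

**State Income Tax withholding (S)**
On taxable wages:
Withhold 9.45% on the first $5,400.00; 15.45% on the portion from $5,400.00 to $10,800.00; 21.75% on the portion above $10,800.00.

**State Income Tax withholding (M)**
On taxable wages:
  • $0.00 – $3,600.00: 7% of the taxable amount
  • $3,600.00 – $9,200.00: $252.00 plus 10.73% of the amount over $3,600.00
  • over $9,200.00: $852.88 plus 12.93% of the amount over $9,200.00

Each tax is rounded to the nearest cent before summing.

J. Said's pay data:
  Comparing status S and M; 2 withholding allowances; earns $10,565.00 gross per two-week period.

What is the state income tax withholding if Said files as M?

State Income Tax (M): taxable = $10,565.00 − 2×$350.00 = $9,865.00
  $852.88 + 12.93% × ($9,865.00 − $9,200.00) = $852.88 + 12.93% × $665.00 = $938.86

$938.86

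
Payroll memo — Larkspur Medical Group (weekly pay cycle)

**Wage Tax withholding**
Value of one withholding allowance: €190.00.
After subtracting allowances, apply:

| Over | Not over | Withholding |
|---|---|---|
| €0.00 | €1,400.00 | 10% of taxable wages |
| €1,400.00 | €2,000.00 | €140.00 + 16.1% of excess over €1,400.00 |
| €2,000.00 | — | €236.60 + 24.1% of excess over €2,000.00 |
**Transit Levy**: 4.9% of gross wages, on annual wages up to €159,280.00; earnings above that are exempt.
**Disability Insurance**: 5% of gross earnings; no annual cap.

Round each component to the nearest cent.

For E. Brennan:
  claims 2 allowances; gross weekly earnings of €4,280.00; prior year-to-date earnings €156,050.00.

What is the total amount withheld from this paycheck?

€1,066.77

Wage Tax: taxable = €4,280.00 − 2×€190.00 = €3,900.00
  €236.60 + 24.1% × (€3,900.00 − €2,000.00) = €236.60 + 24.1% × €1,900.00 = €694.50
Transit Levy: cap €159,280.00 − YTD €156,050.00 = €3,230.00 subject; 4.9% × €3,230.00 = €158.27
Disability Insurance: 5% × €4,280.00 = €214.00
Total: €694.50 + €158.27 + €214.00 = €1,066.77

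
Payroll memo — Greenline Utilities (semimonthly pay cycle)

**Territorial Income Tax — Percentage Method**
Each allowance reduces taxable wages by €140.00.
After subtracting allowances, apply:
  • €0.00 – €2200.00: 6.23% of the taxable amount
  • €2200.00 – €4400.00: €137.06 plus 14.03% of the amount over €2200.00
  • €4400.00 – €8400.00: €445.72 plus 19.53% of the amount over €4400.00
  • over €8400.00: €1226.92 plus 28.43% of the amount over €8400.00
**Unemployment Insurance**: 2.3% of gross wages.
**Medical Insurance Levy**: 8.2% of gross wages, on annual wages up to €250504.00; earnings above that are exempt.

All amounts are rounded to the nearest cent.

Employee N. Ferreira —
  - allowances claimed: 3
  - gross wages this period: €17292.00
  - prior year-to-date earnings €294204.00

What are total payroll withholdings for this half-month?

€4033.23

Territorial Income Tax: taxable = €17292.00 − 3×€140.00 = €16872.00
  €1226.92 + 28.43% × (€16872.00 − €8400.00) = €1226.92 + 28.43% × €8472.00 = €3635.51
Unemployment Insurance: 2.3% × €17292.00 = €397.72
Medical Insurance Levy: YTD €294204.00 ≥ cap €250504.00 → €0.00
Total: €3635.51 + €397.72 + €0.00 = €4033.23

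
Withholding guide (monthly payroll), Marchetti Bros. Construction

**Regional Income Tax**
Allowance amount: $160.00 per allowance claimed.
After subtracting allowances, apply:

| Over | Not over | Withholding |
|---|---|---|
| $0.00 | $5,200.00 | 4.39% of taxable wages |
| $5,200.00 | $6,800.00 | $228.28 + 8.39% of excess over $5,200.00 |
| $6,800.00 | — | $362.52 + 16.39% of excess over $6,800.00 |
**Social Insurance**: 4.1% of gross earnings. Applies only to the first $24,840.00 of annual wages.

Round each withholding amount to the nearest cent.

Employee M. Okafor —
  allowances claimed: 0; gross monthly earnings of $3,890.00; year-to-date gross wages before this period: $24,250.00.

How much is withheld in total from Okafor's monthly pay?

$194.96

Regional Income Tax: taxable = $3,890.00
  4.39% × $3,890.00 = $170.77
Social Insurance: cap $24,840.00 − YTD $24,250.00 = $590.00 subject; 4.1% × $590.00 = $24.19
Total: $170.77 + $24.19 = $194.96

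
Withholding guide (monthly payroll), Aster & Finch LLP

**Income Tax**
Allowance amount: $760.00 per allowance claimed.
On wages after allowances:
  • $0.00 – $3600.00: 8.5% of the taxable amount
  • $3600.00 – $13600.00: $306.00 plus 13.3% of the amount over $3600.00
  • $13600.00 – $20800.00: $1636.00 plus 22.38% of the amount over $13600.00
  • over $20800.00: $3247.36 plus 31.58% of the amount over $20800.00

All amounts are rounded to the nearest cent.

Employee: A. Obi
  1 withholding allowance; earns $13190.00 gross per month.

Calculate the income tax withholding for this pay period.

Income Tax: taxable = $13190.00 − 1×$760.00 = $12430.00
  $306.00 + 13.3% × ($12430.00 − $3600.00) = $306.00 + 13.3% × $8830.00 = $1480.39

$1480.39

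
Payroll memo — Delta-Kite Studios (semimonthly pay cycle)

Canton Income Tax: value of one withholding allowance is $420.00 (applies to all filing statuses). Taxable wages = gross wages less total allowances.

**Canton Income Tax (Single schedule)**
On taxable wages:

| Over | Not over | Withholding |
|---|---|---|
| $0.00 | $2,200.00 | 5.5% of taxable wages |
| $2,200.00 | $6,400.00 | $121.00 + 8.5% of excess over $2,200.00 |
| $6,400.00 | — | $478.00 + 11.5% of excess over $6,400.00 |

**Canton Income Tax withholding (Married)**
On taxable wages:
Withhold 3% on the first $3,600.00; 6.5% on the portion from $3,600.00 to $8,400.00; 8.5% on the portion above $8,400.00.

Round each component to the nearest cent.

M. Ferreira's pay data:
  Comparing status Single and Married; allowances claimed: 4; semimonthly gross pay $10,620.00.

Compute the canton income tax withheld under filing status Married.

Canton Income Tax (Married): taxable = $10,620.00 − 4×$420.00 = $8,940.00
  $420.00 + 8.5% × ($8,940.00 − $8,400.00) = $420.00 + 8.5% × $540.00 = $465.90

$465.90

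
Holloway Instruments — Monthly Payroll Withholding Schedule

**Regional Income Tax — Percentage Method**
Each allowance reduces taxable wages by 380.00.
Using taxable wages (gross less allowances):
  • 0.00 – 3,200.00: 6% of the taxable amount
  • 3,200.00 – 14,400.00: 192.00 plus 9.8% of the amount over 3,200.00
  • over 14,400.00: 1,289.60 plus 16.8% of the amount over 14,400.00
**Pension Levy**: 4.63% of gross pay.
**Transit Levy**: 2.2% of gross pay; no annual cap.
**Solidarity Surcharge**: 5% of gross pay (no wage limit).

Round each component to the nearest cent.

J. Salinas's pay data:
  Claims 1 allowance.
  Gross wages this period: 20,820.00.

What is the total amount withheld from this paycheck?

4,767.33

Regional Income Tax: taxable = 20,820.00 − 1×380.00 = 20,440.00
  1,289.60 + 16.8% × (20,440.00 − 14,400.00) = 1,289.60 + 16.8% × 6,040.00 = 2,304.32
Pension Levy: 4.63% × 20,820.00 = 963.97
Transit Levy: 2.2% × 20,820.00 = 458.04
Solidarity Surcharge: 5% × 20,820.00 = 1,041.00
Total: 2,304.32 + 963.97 + 458.04 + 1,041.00 = 4,767.33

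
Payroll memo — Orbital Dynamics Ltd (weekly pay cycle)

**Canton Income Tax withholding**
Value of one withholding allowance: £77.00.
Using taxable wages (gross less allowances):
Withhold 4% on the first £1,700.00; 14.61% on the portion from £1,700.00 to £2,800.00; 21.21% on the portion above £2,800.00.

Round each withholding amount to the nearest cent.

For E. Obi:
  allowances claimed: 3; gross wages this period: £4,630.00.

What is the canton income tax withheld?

£567.86

Canton Income Tax: taxable = £4,630.00 − 3×£77.00 = £4,399.00
  £228.71 + 21.21% × (£4,399.00 − £2,800.00) = £228.71 + 21.21% × £1,599.00 = £567.86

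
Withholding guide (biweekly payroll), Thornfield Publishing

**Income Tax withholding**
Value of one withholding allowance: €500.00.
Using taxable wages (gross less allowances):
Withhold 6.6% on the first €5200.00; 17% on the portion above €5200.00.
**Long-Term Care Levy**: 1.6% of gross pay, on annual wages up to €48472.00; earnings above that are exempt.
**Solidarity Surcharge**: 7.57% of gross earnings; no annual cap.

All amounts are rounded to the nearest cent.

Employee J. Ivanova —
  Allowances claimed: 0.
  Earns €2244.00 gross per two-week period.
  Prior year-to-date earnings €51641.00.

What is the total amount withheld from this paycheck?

Income Tax: taxable = €2244.00
  6.6% × €2244.00 = €148.10
Long-Term Care Levy: YTD €51641.00 ≥ cap €48472.00 → €0.00
Solidarity Surcharge: 7.57% × €2244.00 = €169.87
Total: €148.10 + €0.00 + €169.87 = €317.97

€317.97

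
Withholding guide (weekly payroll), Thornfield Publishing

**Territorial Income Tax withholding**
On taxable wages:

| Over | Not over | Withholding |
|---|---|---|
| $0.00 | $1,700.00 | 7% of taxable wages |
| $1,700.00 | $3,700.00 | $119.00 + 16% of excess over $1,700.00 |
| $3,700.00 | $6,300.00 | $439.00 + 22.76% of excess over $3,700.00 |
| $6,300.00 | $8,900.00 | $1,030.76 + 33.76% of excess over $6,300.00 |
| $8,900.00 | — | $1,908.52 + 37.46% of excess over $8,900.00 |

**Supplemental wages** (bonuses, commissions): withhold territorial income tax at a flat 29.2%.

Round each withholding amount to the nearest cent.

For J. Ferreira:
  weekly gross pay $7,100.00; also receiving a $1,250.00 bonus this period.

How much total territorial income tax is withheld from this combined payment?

$1,665.84

Territorial Income Tax: taxable = $7,100.00
  $1,030.76 + 33.76% × ($7,100.00 − $6,300.00) = $1,030.76 + 33.76% × $800.00 = $1,300.84
Supplemental (29.2% flat on bonus): 29.2% × $1,250.00 = $365.00
Total territorial income tax: $1,300.84 + $365.00 = $1,665.84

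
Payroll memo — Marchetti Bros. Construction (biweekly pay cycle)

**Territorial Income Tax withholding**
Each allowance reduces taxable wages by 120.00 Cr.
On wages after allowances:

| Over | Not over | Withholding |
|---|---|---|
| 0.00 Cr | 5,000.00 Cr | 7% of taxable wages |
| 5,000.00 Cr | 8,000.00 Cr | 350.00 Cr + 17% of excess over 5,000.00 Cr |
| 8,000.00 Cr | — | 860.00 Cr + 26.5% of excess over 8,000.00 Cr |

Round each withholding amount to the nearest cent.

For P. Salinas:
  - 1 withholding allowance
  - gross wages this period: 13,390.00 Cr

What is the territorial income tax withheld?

Territorial Income Tax: taxable = 13,390.00 Cr − 1×120.00 Cr = 13,270.00 Cr
  860.00 Cr + 26.5% × (13,270.00 Cr − 8,000.00 Cr) = 860.00 Cr + 26.5% × 5,270.00 Cr = 2,256.55 Cr

2,256.55 Cr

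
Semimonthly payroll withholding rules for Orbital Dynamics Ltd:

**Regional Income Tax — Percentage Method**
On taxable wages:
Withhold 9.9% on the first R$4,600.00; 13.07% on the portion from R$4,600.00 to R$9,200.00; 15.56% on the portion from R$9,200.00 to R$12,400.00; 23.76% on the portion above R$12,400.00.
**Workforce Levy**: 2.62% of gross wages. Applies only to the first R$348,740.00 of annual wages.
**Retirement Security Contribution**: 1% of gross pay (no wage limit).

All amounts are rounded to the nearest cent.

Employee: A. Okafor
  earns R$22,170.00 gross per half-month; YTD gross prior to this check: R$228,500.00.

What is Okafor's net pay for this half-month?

Regional Income Tax: taxable = R$22,170.00
  R$1,554.54 + 23.76% × (R$22,170.00 − R$12,400.00) = R$1,554.54 + 23.76% × R$9,770.00 = R$3,875.89
Workforce Levy: 2.62% × R$22,170.00 = R$580.85
Retirement Security Contribution: 1% × R$22,170.00 = R$221.70
Total withheld: R$3,875.89 + R$580.85 + R$221.70 = R$4,678.44
Net pay: R$22,170.00 − R$4,678.44 = R$17,491.56

R$17,491.56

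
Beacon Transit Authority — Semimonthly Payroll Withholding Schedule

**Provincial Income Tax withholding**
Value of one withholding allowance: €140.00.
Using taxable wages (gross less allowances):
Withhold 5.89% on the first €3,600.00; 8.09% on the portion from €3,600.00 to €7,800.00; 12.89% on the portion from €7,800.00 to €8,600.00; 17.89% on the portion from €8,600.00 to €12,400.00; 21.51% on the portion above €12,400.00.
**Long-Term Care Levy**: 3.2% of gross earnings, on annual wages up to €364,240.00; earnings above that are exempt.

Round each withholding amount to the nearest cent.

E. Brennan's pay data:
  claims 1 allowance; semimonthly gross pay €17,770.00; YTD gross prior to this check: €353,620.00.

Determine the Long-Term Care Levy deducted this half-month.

Long-Term Care Levy: cap €364,240.00 − YTD €353,620.00 = €10,620.00 subject; 3.2% × €10,620.00 = €339.84

€339.84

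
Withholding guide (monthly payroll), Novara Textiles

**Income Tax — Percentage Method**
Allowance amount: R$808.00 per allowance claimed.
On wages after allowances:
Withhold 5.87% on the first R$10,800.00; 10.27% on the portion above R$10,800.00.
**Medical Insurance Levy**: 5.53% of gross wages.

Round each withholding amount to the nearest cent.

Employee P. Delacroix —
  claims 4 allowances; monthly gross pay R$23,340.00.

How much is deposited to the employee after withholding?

Income Tax: taxable = R$23,340.00 − 4×R$808.00 = R$20,108.00
  R$633.96 + 10.27% × (R$20,108.00 − R$10,800.00) = R$633.96 + 10.27% × R$9,308.00 = R$1,589.89
Medical Insurance Levy: 5.53% × R$23,340.00 = R$1,290.70
Total withheld: R$1,589.89 + R$1,290.70 = R$2,880.59
Net pay: R$23,340.00 − R$2,880.59 = R$20,459.41

R$20,459.41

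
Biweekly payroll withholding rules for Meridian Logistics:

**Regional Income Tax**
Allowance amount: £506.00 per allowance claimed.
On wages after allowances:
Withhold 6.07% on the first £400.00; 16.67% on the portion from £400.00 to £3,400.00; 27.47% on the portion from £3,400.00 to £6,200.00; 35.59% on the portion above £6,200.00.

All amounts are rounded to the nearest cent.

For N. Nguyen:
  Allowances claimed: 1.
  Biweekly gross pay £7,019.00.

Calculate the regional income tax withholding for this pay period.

£1,404.94

Regional Income Tax: taxable = £7,019.00 − 1×£506.00 = £6,513.00
  £1,293.54 + 35.59% × (£6,513.00 − £6,200.00) = £1,293.54 + 35.59% × £313.00 = £1,404.94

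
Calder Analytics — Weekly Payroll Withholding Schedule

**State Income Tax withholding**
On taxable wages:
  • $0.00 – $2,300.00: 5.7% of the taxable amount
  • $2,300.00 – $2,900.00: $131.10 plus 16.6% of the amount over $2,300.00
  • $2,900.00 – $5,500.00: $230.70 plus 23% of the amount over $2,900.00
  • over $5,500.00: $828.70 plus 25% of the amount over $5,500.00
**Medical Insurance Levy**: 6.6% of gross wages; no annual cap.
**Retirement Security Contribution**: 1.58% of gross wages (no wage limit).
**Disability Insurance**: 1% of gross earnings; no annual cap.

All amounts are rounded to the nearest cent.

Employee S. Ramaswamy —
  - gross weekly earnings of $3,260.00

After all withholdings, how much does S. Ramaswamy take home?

State Income Tax: taxable = $3,260.00
  $230.70 + 23% × ($3,260.00 − $2,900.00) = $230.70 + 23% × $360.00 = $313.50
Medical Insurance Levy: 6.6% × $3,260.00 = $215.16
Retirement Security Contribution: 1.58% × $3,260.00 = $51.51
Disability Insurance: 1% × $3,260.00 = $32.60
Total withheld: $313.50 + $215.16 + $51.51 + $32.60 = $612.77
Net pay: $3,260.00 − $612.77 = $2,647.23

$2,647.23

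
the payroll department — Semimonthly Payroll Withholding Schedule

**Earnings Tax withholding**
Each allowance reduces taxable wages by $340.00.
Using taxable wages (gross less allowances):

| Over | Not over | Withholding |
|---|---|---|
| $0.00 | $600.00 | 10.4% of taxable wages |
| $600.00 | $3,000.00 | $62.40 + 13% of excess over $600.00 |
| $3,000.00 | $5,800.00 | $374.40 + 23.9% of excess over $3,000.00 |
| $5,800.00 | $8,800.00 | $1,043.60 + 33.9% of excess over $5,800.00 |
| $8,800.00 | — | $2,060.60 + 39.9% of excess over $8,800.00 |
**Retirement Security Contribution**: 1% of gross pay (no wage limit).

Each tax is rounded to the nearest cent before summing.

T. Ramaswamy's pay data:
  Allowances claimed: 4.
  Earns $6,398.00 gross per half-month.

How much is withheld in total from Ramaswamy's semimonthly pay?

Earnings Tax: taxable = $6,398.00 − 4×$340.00 = $5,038.00
  $374.40 + 23.9% × ($5,038.00 − $3,000.00) = $374.40 + 23.9% × $2,038.00 = $861.48
Retirement Security Contribution: 1% × $6,398.00 = $63.98
Total: $861.48 + $63.98 = $925.46

$925.46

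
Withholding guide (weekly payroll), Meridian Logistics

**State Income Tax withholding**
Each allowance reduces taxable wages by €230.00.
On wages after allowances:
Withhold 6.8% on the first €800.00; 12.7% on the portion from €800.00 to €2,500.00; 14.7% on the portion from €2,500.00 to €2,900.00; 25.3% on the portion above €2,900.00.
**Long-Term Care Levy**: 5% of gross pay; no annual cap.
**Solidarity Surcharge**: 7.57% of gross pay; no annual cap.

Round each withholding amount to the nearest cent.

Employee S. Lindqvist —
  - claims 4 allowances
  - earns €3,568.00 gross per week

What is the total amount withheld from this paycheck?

€740.56

State Income Tax: taxable = €3,568.00 − 4×€230.00 = €2,648.00
  €270.30 + 14.7% × (€2,648.00 − €2,500.00) = €270.30 + 14.7% × €148.00 = €292.06
Long-Term Care Levy: 5% × €3,568.00 = €178.40
Solidarity Surcharge: 7.57% × €3,568.00 = €270.10
Total: €292.06 + €178.40 + €270.10 = €740.56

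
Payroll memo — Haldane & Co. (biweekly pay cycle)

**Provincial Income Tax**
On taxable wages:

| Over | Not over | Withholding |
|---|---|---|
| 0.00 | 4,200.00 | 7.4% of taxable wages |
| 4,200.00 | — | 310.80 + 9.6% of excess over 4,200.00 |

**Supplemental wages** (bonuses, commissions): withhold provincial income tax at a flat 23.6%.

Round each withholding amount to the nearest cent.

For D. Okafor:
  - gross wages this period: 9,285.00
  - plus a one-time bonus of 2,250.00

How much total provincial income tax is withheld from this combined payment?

1,329.96

Provincial Income Tax: taxable = 9,285.00
  310.80 + 9.6% × (9,285.00 − 4,200.00) = 310.80 + 9.6% × 5,085.00 = 798.96
Supplemental (23.6% flat on bonus): 23.6% × 2,250.00 = 531.00
Total provincial income tax: 798.96 + 531.00 = 1,329.96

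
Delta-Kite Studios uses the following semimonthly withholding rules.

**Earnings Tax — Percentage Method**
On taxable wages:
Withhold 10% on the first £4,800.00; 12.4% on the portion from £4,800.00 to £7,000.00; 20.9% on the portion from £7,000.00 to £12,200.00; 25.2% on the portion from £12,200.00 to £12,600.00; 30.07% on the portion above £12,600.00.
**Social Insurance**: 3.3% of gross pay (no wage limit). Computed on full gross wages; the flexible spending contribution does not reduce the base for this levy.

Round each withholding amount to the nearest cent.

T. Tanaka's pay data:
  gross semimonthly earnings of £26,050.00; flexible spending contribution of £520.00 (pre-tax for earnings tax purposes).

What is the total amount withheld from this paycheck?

£6,688.10

Earnings Tax: taxable = £26,050.00 − £520.00 = £25,530.00
  £1,940.40 + 30.07% × (£25,530.00 − £12,600.00) = £1,940.40 + 30.07% × £12,930.00 = £5,828.45
Social Insurance: 3.3% × £26,050.00 = £859.65
Total: £5,828.45 + £859.65 = £6,688.10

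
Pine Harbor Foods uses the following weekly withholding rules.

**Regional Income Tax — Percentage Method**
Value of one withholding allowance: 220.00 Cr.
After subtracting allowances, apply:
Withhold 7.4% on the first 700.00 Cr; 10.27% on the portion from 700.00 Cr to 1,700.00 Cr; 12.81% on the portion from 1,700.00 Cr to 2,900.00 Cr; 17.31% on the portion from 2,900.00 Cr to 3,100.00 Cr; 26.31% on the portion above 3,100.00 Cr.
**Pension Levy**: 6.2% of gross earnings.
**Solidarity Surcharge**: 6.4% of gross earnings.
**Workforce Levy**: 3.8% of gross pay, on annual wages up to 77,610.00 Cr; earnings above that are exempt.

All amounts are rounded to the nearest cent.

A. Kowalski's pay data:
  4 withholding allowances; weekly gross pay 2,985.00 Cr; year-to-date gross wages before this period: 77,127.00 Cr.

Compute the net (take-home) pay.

Regional Income Tax: taxable = 2,985.00 Cr − 4×220.00 Cr = 2,105.00 Cr
  154.50 Cr + 12.81% × (2,105.00 Cr − 1,700.00 Cr) = 154.50 Cr + 12.81% × 405.00 Cr = 206.38 Cr
Pension Levy: 6.2% × 2,985.00 Cr = 185.07 Cr
Solidarity Surcharge: 6.4% × 2,985.00 Cr = 191.04 Cr
Workforce Levy: cap 77,610.00 Cr − YTD 77,127.00 Cr = 483.00 Cr subject; 3.8% × 483.00 Cr = 18.35 Cr
Total withheld: 206.38 Cr + 185.07 Cr + 191.04 Cr + 18.35 Cr = 600.84 Cr
Net pay: 2,985.00 Cr − 600.84 Cr = 2,384.16 Cr

2,384.16 Cr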